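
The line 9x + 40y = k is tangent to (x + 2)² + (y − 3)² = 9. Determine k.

For a tangent, require d(centre, line) = r = 3.
|9·(−2) + 40·3 − k| / √1681 = 3
|k − (102)| = 3·41, so k = 225 or k = −21.

k = −21 or k = 225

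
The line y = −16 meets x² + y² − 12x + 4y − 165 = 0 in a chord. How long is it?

The distance from (6, −2) to the line is 14, and r² = 205.
Chord = 2√(r² − d²) = 2·√(9) = 6.

6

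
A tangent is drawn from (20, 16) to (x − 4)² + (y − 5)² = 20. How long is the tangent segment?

√357

The centre is (4, 5) and r = 2√5. The square of the distance from P to the centre is 256 + 121 = 377.
By the tangent–radius right angle, tangent length = √(|PO|² − r²) = √357.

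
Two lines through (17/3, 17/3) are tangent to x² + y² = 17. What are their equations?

4x − y = 17 and x − 4y = −17

Write the tangent as mx − y + (17/3 − m·(17/3)) = 0 and set its distance from the centre to √17:
[m·(−17/3) − (−17/3)]² = 17(m² + 1)
4m² − 17m + 4 = 0, so m = 4 or m = 1/4.
With m = 4: 4x − y = 17. With m = 1/4: x − 4y = −17.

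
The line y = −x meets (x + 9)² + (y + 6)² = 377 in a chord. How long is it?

23√2

The distance from (−9, −6) to the line is 15/√2, and r² = 377.
Half the chord is √(r² − d²) = √(529/2), so the full chord is 23√2.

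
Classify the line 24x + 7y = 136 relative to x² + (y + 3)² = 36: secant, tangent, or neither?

Substituting the line into the circle gives 625x² − 7536x + 22885 = 0.
Δ = 56791296 − 57212500 = −421204.
No real roots: the line does not meet the circle.

neither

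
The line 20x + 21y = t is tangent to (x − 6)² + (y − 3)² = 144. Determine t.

For a tangent, require d(centre, line) = r = 12.
|20·6 + 21·3 − t| / √841 = 12
|t − (183)| = 12·29, so t = 531 or t = −165.

t = −165 or t = 531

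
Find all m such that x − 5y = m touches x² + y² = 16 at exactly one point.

The line touches the circle iff its distance from (0, 0) is 4:
|1·0 − 5·0 − m| / √26 = 4
|m| = 4√26.

m = ±4√26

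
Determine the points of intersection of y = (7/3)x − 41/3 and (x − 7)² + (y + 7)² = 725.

(−7, −30) and (14, 19)

Substitute y = (−41 + 7x)/3:
58x² − 406x − 5684 = 0  ⟹  x² − 7x − 98 = 0
x = 14 or x = −7, giving (14, 19) and (−7, −30).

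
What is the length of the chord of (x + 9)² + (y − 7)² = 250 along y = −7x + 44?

10√2

Substitute y = −7x + 44:
50x² − 500x + 1200 = 0  ⟹  x² − 10x + 24 = 0
x = 6 or x = 4, giving (6, 2) and (4, 16).
Chord length = distance between (6, 2) and (4, 16) = √200 = 10√2.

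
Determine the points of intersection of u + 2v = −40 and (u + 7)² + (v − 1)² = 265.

Substitute v = (−40 − u)/2:
5u² + 140u + 900 = 0  ⟹  u² + 28u + 180 = 0
u = −10 or u = −18, giving (−10, −15) and (−18, −11).

(−18, −11) and (−10, −15)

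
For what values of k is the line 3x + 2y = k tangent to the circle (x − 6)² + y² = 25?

The line touches the circle iff its distance from (6, 0) is 5:
|3·6 + 2·0 − k| / √13 = 5
|k − (18)| = 5√13.

k = 18 ± 5√13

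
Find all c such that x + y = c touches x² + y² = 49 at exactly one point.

c = ±7√2

The line touches the circle iff its distance from (0, 0) is 7:
|1·0 + 1·0 − c| / √2 = 7
|c| = 7√2.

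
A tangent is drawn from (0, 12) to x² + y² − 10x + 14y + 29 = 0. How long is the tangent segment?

With centre O = (5, −7), |OP|² = 386 and r² = 45.
By the tangent–radius right angle, tangent length = √(|PO|² − r²) = √341.

√341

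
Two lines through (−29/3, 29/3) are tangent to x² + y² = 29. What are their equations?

Write the tangent as mx − y + (29/3 − m·(−29/3)) = 0 and set its distance from the centre to √29:
[m·(29/3) − (−29/3)]² = 29(m² + 1)
10m² + 29m + 10 = 0, so m = −2/5 or m = −5/2.
With m = −2/5: 2x + 5y = 29. With m = −5/2: 5x + 2y = −29.

2x + 5y = 29 and 5x + 2y = −29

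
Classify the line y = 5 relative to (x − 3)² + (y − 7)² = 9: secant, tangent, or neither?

secant

Substituting the line into the circle gives x² − 6x + 4 = 0.
Δ = 36 − 16 = 20.
Two real roots: the line is a secant.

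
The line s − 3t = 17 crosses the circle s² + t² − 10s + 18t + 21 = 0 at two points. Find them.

(−4, −7) and (11, −2)

Express t = (−17 + s)/3 and substitute into the circle:
10s² − 70s − 440 = 0  ⟹  s² − 7s − 44 = 0
s = 11 or s = −4, giving (11, −2) and (−4, −7).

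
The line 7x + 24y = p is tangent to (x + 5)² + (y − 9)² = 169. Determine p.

Tangency holds when the distance from the centre (−5, 9) to the line equals the radius 13:
|7·(−5) + 24·9 − p| / √625 = 13
|p − (181)| = 13·25, so p = 506 or p = −144.

p = −144 or p = 506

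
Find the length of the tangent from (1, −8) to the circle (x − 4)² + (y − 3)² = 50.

With centre O = (4, 3), |OP|² = 130 and r² = 50.
By the tangent–radius right angle, tangent length = √(|PO|² − r²) = √80 = 4√5.

4√5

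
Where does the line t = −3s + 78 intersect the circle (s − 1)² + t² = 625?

From the line, t = −3s + 78. Substituting:
10s² − 470s + 5460 = 0  ⟹  s² − 47s + 546 = 0
s = 26 or s = 21, giving (26, 0) and (21, 15).

(21, 15) and (26, 0)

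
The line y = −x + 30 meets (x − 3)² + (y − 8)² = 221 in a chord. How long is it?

Centre (3, 8), r² = 221. Perpendicular distance d from centre to line = |−19| / √2 = 19/√2.
Half the chord is √(r² − d²) = √(81/2), so the full chord is 9√2.

9√2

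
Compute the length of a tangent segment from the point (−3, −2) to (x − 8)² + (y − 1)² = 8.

Centre (8, 1), r² = 8. |PO|² = (−11)² + (−3)² = 130.
Power of the point: PT² = |PO|² − r² = 122, so PT = √122.

√122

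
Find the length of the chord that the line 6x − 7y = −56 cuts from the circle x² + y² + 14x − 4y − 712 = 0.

The distance from (−7, 2) to the line is 0/√85, and r² = 765.
Chord = 2√(r² − d²) = 2·√(765) = 6√85.

6√85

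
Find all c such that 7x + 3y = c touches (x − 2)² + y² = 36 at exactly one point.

c = 14 ± 6√58

For a tangent, require d(centre, line) = r = 6.
|7·2 + 3·0 − c| / √58 = 6
|c − (14)| = 6√58.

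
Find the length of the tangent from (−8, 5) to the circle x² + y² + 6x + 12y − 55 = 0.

√46

With centre O = (−3, −6), |OP|² = 146 and r² = 100.
Power of the point: PT² = |PO|² − r² = 46, so PT = √46.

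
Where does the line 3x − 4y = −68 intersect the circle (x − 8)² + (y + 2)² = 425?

From the line, y = (68 + 3x)/4. Substituting:
25x² + 200x = 0  ⟹  x² + 8x = 0
x = 0 or x = −8, giving (0, 17) and (−8, 11).

(−8, 11) and (0, 17)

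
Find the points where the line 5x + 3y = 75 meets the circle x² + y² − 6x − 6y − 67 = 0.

(9, 10) and (12, 5)

Substitute y = (75 − 5x)/3:
34x² − 714x + 3672 = 0  ⟹  x² − 21x + 108 = 0
x = 12 or x = 9, giving (12, 5) and (9, 10).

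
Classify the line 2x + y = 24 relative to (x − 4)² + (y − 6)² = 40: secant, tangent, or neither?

Substituting the line into the circle gives 5x² − 80x + 300 = 0.
Discriminant = (−80)² − 4·5·(300) = 400 > 0.
Two real roots: the line is a secant.

secant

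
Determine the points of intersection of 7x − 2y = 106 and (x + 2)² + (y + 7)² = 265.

(10, −18) and (14, −4)

Substitute y = (−106 + 7x)/2:
53x² − 1272x + 7420 = 0  ⟹  x² − 24x + 140 = 0
x = 14 or x = 10, giving (14, −4) and (10, −18).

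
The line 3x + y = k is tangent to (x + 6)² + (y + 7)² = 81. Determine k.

Tangency holds when the distance from the centre (−6, −7) to the line equals the radius 9:
|3·(−6) + 1·(−7) − k| / √10 = 9
|k − (−25)| = 9√10.

k = −25 ± 9√10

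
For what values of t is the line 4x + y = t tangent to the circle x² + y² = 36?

t = ±6√17

For a tangent, require d(centre, line) = r = 6.
|4·0 + 1·0 − t| / √17 = 6
|t| = 6√17.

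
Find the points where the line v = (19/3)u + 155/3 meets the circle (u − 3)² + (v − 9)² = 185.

Substitute v = (155 + 19u)/3:
370u² + 4810u + 14800 = 0  ⟹  u² + 13u + 40 = 0
u = −5 or u = −8, giving (−5, 20) and (−8, 1).

(−8, 1) and (−5, 20)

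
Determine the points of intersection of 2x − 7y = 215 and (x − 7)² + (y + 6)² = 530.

From the line, y = (−215 + 2x)/7. Substituting:
53x² − 1378x + 6360 = 0  ⟹  x² − 26x + 120 = 0
x = 20 or x = 6, giving (20, −25) and (6, −29).

(6, −29) and (20, −25)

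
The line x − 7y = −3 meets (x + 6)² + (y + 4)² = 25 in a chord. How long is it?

Centre (−6, −4), r² = 25. Perpendicular distance d from centre to line = |25| / √50 = 25/√50.
Half the chord is √(r² − d²) = √(25/2), so the full chord is 5√2.

5√2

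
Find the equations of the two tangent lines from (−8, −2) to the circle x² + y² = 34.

A line y − (−2) = m(x − (−8)) is tangent when its distance from (0, 0) is √34:
[m·(8) − (2)]² = 34(m² + 1)
15m² − 16m − 15 = 0, so m = −3/5 or m = 5/3.
Through (−8, −2) these give 3x + 5y = −34 and 5x − 3y = −34.

3x + 5y = −34 and 5x − 3y = −34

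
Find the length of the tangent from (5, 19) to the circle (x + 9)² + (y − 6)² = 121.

With centre O = (−9, 6), |OP|² = 365 and r² = 121.
Power of the point: PT² = |PO|² − r² = 244, so PT = 2√61.

2√61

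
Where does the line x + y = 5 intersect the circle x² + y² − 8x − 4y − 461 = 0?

(−12, 17) and (19, −14)

Substitute y = −x + 5:
2x² − 14x − 456 = 0  ⟹  x² − 7x − 228 = 0
x = 19 or x = −12, giving (19, −14) and (−12, 17).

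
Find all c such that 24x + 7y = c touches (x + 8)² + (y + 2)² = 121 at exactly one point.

For a tangent, require d(centre, line) = r = 11.
|24·(−8) + 7·(−2) − c| / √625 = 11
|c − (−206)| = 11·25, so c = 69 or c = −481.

c = −481 or c = 69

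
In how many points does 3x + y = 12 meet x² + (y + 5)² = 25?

0

Substituting the line into the circle gives 10x² − 102x + 264 = 0.
Δ = 10404 − 10560 = −156.
No real roots: the line does not meet the circle.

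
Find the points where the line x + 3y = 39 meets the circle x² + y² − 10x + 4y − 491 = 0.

(−9, 16) and (27, 4)

Express y = (39 − x)/3 and substitute into the circle:
10x² − 180x − 2430 = 0  ⟹  x² − 18x − 243 = 0
x = 27 or x = −9, giving (27, 4) and (−9, 16).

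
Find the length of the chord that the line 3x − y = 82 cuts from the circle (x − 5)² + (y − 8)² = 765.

9√10

Express y = 3x − 82 and substitute into the circle:
10x² − 550x + 7360 = 0  ⟹  x² − 55x + 736 = 0
x = 32 or x = 23, giving (32, 14) and (23, −13).
|(32, 14) − (23, −13)| = √((9)² + (27)²) = 9√10.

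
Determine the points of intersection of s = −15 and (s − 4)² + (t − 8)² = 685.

The line gives s = −15. Substituting into the circle:
t² − 16t − 260 = 0
t = 26 or t = −10, giving (−15, 26) and (−15, −10).

(−15, −10) and (−15, 26)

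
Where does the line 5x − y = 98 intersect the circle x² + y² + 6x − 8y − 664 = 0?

From the line, y = 5x − 98. Substituting:
26x² − 1014x + 9724 = 0  ⟹  x² − 39x + 374 = 0
x = 22 or x = 17, giving (22, 12) and (17, −13).

(17, −13) and (22, 12)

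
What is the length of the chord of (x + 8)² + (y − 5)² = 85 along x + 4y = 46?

The distance from (−8, 5) to the line is 34/√17, and r² = 85.
Half the chord is √(r² − d²) = √(17), so the full chord is 2√17.

2√17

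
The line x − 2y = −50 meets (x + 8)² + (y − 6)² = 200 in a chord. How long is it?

The distance from (−8, 6) to the line is 30/√5, and r² = 200.
Half the chord is √(r² − d²) = √(20), so the full chord is 4√5.

4√5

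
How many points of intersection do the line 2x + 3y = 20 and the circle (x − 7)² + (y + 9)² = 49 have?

0

Centre (7, −9), r² = 49. Distance² from centre to line = (−33)²/13 = 1089/13.
Since d² > r², the line lies outside the circle.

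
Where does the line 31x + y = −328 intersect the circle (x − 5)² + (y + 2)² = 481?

From the line, y = −31x − 328. Substituting:
962x² + 20202x + 105820 = 0  ⟹  x² + 21x + 110 = 0
x = −10 or x = −11, giving (−10, −18) and (−11, 13).

(−11, 13) and (−10, −18)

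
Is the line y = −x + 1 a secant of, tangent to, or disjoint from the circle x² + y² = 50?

Centre (0, 0), r² = 50. Distance² from centre to line = (−1)²/2 = 1/2.
Since d² < r², the line cuts the circle twice.

secant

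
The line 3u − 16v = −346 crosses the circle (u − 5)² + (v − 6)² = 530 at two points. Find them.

Express v = (346 + 3u)/16 and substitute into the circle:
265u² − 1060u − 66780 = 0  ⟹  u² − 4u − 252 = 0
u = 18 or u = −14, giving (18, 25) and (−14, 19).

(−14, 19) and (18, 25)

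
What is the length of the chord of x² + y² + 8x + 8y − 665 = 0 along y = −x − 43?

13√2

Substitute y = −x − 43:
2x² + 86x + 840 = 0  ⟹  x² + 43x + 420 = 0
x = −15 or x = −28, giving (−15, −28) and (−28, −15).
|(−15, −28) − (−28, −15)| = √((13)² + (−13)²) = 13√2.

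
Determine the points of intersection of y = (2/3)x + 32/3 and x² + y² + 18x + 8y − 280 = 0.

(−28, −8) and (2, 12)

Express y = (32 + 2x)/3 and substitute into the circle:
13x² + 338x − 728 = 0  ⟹  x² + 26x − 56 = 0
x = 2 or x = −28, giving (2, 12) and (−28, −8).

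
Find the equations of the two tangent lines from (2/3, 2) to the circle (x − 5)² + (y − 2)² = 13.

Write the tangent as mx − y + (2 − m·(2/3)) = 0 and set its distance from the centre to √13:
[m·(13/3) − (0)]² = 13(m² + 1)
4m² − 9 = 0, so m = 3/2 or m = −3/2.
With m = 3/2: 3x − 2y = −2. With m = −3/2: 3x + 2y = 6.

3x − 2y = −2 and 3x + 2y = 6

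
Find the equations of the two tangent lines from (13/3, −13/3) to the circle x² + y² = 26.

x − 5y = 26 and 5x − y = 26

Write the tangent as mx − y + (−13/3 − m·(13/3)) = 0 and set its distance from the centre to √26:
[m·(−13/3) − (13/3)]² = 26(m² + 1)
5m² − 26m + 5 = 0, so m = 1/5 or m = 5.
With m = 1/5: x − 5y = 26. With m = 5: 5x − y = 26.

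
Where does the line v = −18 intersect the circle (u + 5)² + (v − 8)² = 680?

(−7, −18) and (−3, −18)

Substitute v = −18:
u² + 10u + 21 = 0
u = −3 or u = −7, giving (−3, −18) and (−7, −18).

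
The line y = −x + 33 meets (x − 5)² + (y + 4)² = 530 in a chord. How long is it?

Centre (5, −4), r² = 530. Perpendicular distance d from centre to line = |−32| / √2 = 32/√2.
Chord = 2√(r² − d²) = 2·√(18) = 6√2.

6√2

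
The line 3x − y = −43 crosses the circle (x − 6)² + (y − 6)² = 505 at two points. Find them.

From the line, y = 3x + 43. Substituting:
10x² + 210x + 900 = 0  ⟹  x² + 21x + 90 = 0
x = −6 or x = −15, giving (−6, 25) and (−15, −2).

(−15, −2) and (−6, 25)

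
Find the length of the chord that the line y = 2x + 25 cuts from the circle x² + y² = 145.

Centre (0, 0), r² = 145. Perpendicular distance d from centre to line = |25| / √5 = 25/√5.
Chord = 2√(r² − d²) = 2·√(20) = 4√5.

4√5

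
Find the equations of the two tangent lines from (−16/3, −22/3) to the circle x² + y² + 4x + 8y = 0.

A line y − (−22/3) = m(x − (−16/3)) is tangent when its distance from (−2, −4) is 2√5:
(10/3m − (10/3))² = 20(m² + 1)
2m² + 5m + 2 = 0, so m = −1/2 or m = −2.
With m = −1/2: x + 2y = −20. With m = −2: 2x + y = −18.

x + 2y = −20 and 2x + y = −18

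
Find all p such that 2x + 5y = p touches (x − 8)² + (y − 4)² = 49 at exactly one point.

For a tangent, require d(centre, line) = r = 7.
|2·8 + 5·4 − p| / √29 = 7
|p − (36)| = 7√29.

p = 36 ± 7√29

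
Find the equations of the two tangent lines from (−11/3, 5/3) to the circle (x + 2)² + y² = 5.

x − 2y = −7 and 2x − y = −9

Write the tangent as mx − y + (5/3 − m·(−11/3)) = 0 and set its distance from the centre to √5:
[m·(5/3) − (−5/3)]² = 5(m² + 1)
2m² − 5m + 2 = 0, so m = 1/2 or m = 2.
With m = 1/2: x − 2y = −7. With m = 2: 2x − y = −9.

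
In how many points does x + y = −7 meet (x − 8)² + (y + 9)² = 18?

Substituting the line into the circle gives 2x² − 20x + 50 = 0.
Discriminant = (−20)² − 4·2·(50) = 0.
A repeated root: the line is tangent.

1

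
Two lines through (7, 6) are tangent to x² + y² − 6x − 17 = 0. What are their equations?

x − 5y = −23 and 5x + y = 41

Write the tangent as mx − y + (6 − m·(7)) = 0 and set its distance from the centre to √26:
(−4m − (−6))² = 26(m² + 1)
5m² + 24m − 5 = 0, so m = 1/5 or m = −5.
Through (7, 6) these give x − 5y = −23 and 5x + y = 41.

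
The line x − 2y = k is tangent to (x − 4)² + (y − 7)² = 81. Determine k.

The line touches the circle iff its distance from (4, 7) is 9:
|1·4 − 2·7 − k| / √5 = 9
|k − (−10)| = 9√5.

k = −10 ± 9√5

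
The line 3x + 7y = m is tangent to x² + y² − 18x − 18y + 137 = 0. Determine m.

m = 90 ± 5√58

For a tangent, require d(centre, line) = r = 5.
|3·9 + 7·9 − m| / √58 = 5
|m − (90)| = 5√58.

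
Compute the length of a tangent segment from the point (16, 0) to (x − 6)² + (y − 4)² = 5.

√111

Centre (6, 4), r² = 5. |PO|² = (10)² + (−4)² = 116.
Power of the point: PT² = |PO|² − r² = 111, so PT = √111.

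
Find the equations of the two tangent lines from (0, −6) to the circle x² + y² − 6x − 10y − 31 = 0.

Let a tangent through (0, −6) have slope m. Its distance from (3, 5) must equal √65:
(3m − (11))² = 65(m² + 1)
28m² + 33m − 28 = 0, so m = 4/7 or m = −7/4.
With m = 4/7: 4x − 7y = 42. With m = −7/4: 7x + 4y = −24.

4x − 7y = 42 and 7x + 4y = −24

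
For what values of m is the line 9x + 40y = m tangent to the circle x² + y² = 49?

For a tangent, require d(centre, line) = r = 7.
|9·0 + 40·0 − m| / √1681 = 7
|m| = 7·41, so m = 287 or m = −287.

m = −287 or m = 287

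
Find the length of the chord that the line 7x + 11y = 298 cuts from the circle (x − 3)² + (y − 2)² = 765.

3√170

Express y = (298 − 7x)/11 and substitute into the circle:
170x² − 4590x − 15300 = 0  ⟹  x² − 27x − 90 = 0
x = 30 or x = −3, giving (30, 8) and (−3, 29).
Chord length = distance between (30, 8) and (−3, 29) = √1530 = 3√170.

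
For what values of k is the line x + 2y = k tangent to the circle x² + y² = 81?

For a tangent, require d(centre, line) = r = 9.
|1·0 + 2·0 − k| / √5 = 9
|k| = 9√5.

k = ±9√5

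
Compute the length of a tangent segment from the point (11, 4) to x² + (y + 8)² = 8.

With centre O = (0, −8), |OP|² = 265 and r² = 8.
By the tangent–radius right angle, tangent length = √(|PO|² − r²) = √257.

√257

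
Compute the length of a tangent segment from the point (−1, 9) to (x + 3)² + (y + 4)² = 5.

2√42

Centre (−3, −4), r² = 5. |PO|² = (2)² + (13)² = 173.
The tangent meets the radius at right angles, so tangent² = |PO|² − r² = 173 − 5 = 168.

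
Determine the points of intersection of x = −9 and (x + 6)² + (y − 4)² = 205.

The line gives x = −9. Substituting into the circle:
y² − 8y − 180 = 0
y = 18 or y = −10, giving (−9, 18) and (−9, −10).

(−9, −10) and (−9, 18)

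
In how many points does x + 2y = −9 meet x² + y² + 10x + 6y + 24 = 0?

Substituting the line into the circle gives 5x² + 46x + 69 = 0.
Δ = 2116 − 1380 = 736.
Two real roots: the line is a secant.

2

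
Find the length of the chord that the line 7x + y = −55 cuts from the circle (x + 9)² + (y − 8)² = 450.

30√2

The distance from (−9, 8) to the line is 0/√50, and r² = 450.
Half the chord is √(r² − d²) = √(450), so the full chord is 30√2.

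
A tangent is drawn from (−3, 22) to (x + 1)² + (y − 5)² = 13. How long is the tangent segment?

Centre (−1, 5), r² = 13. |PO|² = (−2)² + (17)² = 293.
The tangent meets the radius at right angles, so tangent² = |PO|² − r² = 293 − 13 = 280.

2√70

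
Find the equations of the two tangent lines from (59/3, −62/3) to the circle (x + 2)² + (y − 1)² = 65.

A line y − (−62/3) = m(x − (59/3)) is tangent when its distance from (−2, 1) is √65:
(−65/3m − (65/3))² = 65(m² + 1)
28m² + 65m + 28 = 0, so m = −4/7 or m = −7/4.
Through (59/3, −62/3) these give 4x + 7y = −66 and 7x + 4y = 55.

4x + 7y = −66 and 7x + 4y = 55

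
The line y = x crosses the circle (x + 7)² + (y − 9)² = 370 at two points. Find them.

Substitute y = x:
2x² − 4x − 240 = 0  ⟹  x² − 2x − 120 = 0
x = 12 or x = −10, giving (12, 12) and (−10, −10).

(−10, −10) and (12, 12)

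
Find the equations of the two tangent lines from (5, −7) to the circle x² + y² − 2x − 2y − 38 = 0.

Let a tangent through (5, −7) have slope m. Its distance from (1, 1) must equal 2√10:
(−4m − (8))² = 40(m² + 1)
3m² − 8m − 3 = 0, so m = −1/3 or m = 3.
Through (5, −7) these give x + 3y = −16 and 3x − y = 22.

x + 3y = −16 and 3x − y = 22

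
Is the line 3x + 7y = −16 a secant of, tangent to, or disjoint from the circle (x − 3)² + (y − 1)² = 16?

Substituting the line into the circle gives 58x² − 156x + 186 = 0.
Discriminant = (−156)² − 4·58·(186) = −18816 < 0.
No real roots: the line does not meet the circle.

disjoint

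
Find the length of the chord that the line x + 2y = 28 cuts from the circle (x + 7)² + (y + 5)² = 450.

6√5

From the line, y = (28 − x)/2. Substituting:
5x² − 20x − 160 = 0  ⟹  x² − 4x − 32 = 0
x = 8 or x = −4, giving (8, 10) and (−4, 16).
|(8, 10) − (−4, 16)| = √((12)² + (−6)²) = 6√5.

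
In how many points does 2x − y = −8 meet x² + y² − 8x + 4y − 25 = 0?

d² = (2·4 − 1·(−2) − (−8))²/5 = 324/5; r² = 45.
Since d² > r², the line lies outside the circle.

0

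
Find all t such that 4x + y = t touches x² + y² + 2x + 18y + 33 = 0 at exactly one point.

For a tangent, require d(centre, line) = r = 7.
|4·(−1) + 1·(−9) − t| / √17 = 7
|t − (−13)| = 7√17.

t = −13 ± 7√17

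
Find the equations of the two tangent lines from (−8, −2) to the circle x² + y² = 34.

5x − 3y = −34 and 3x + 5y = −34

A line y − (−2) = m(x − (−8)) is tangent when its distance from (0, 0) is √34:
[m·(8) − (2)]² = 34(m² + 1)
15m² − 16m − 15 = 0, so m = 5/3 or m = −3/5.
With m = 5/3: 5x − 3y = −34. With m = −3/5: 3x + 5y = −34.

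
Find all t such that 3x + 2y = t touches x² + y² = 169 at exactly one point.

t = ±13√13

For a tangent, require d(centre, line) = r = 13.
|3·0 + 2·0 − t| / √13 = 13
|t| = 13√13.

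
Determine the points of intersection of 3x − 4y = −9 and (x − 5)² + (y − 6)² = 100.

(−3, 0) and (13, 12)

From the line, y = (9 + 3x)/4. Substituting:
25x² − 250x − 975 = 0  ⟹  x² − 10x − 39 = 0
x = 13 or x = −3, giving (13, 12) and (−3, 0).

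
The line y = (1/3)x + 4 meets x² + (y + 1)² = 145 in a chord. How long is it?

7√10

Express y = (12 + x)/3 and substitute into the circle:
10x² + 30x − 1080 = 0  ⟹  x² + 3x − 108 = 0
x = 9 or x = −12, giving (9, 7) and (−12, 0).
Chord length = distance between (9, 7) and (−12, 0) = √490 = 7√10.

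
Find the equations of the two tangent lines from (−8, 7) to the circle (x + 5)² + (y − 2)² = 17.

Let a tangent through (−8, 7) have slope m. Its distance from (−5, 2) must equal √17:
(3m − (−5))² = 17(m² + 1)
4m² − 15m − 4 = 0, so m = −1/4 or m = 4.
With m = −1/4: x + 4y = 20. With m = 4: 4x − y = −39.

x + 4y = 20 and 4x − y = −39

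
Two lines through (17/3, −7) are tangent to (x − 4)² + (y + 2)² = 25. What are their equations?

y = −7 and 3x − 4y = 45

A line y − (−7) = m(x − (17/3)) is tangent when its distance from (4, −2) is 5:
[m·(−5/3) − (5)]² = 25(m² + 1)
4m² − 3m = 0, so m = 0 or m = 3/4.
With m = 0: y = −7. With m = 3/4: 3x − 4y = 45.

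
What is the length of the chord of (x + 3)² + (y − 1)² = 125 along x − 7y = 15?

Express y = (−15 + x)/7 and substitute into the circle:
50x² + 250x − 5200 = 0  ⟹  x² + 5x − 104 = 0
x = 8 or x = −13, giving (8, −1) and (−13, −4).
Chord length = distance between (8, −1) and (−13, −4) = √450 = 15√2.

15√2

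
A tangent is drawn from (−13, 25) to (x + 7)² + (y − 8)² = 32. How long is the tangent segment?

The centre is (−7, 8) and r = 4√2. The square of the distance from P to the centre is 36 + 289 = 325.
Power of the point: PT² = |PO|² − r² = 293, so PT = √293.

√293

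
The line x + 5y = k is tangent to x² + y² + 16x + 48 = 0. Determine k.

For a tangent, require d(centre, line) = r = 4.
|1·(−8) + 5·0 − k| / √26 = 4
|k − (−8)| = 4√26.

k = −8 ± 4√26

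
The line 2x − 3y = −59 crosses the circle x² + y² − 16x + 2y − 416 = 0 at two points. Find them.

(−7, 15) and (−1, 19)

Express y = (59 + 2x)/3 and substitute into the circle:
13x² + 104x + 91 = 0  ⟹  x² + 8x + 7 = 0
x = −1 or x = −7, giving (−1, 19) and (−7, 15).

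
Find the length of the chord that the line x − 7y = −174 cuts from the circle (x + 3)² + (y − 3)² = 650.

Express y = (174 + x)/7 and substitute into the circle:
50x² + 600x − 8000 = 0  ⟹  x² + 12x − 160 = 0
x = 8 or x = −20, giving (8, 26) and (−20, 22).
|(8, 26) − (−20, 22)| = √((28)² + (4)²) = 20√2.

20√2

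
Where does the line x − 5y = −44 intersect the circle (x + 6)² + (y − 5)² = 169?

Express y = (44 + x)/5 and substitute into the circle:
26x² + 338x − 2964 = 0  ⟹  x² + 13x − 114 = 0
x = 6 or x = −19, giving (6, 10) and (−19, 5).

(−19, 5) and (6, 10)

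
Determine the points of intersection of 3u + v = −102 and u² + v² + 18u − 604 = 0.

(−35, 3) and (−28, −18)

Express v = −3u − 102 and substitute into the circle:
10u² + 630u + 9800 = 0  ⟹  u² + 63u + 980 = 0
u = −28 or u = −35, giving (−28, −18) and (−35, 3).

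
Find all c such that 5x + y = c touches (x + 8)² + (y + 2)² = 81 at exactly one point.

c = −42 ± 9√26

The line touches the circle iff its distance from (−8, −2) is 9:
|5·(−8) + 1·(−2) − c| / √26 = 9
|c − (−42)| = 9√26.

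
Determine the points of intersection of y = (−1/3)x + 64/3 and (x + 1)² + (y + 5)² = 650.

Express y = (64 − x)/3 and substitute into the circle:
10x² − 140x + 400 = 0  ⟹  x² − 14x + 40 = 0
x = 10 or x = 4, giving (10, 18) and (4, 20).

(4, 20) and (10, 18)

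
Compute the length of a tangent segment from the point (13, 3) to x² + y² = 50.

8√2

The centre is (0, 0) and r = 5√2. The square of the distance from P to the centre is 169 + 9 = 178.
Power of the point: PT² = |PO|² − r² = 128, so PT = 8√2.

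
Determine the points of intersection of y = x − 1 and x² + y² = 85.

(−6, −7) and (7, 6)

Substitute y = x − 1:
2x² − 2x − 84 = 0  ⟹  x² − x − 42 = 0
x = 7 or x = −6, giving (7, 6) and (−6, −7).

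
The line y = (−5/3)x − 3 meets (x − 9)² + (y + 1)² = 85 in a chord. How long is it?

Substitute y = (−9 − 5x)/3:
34x² − 102x = 0  ⟹  x² − 3x = 0
x = 3 or x = 0, giving (3, −8) and (0, −3).
|(3, −8) − (0, −3)| = √((3)² + (−5)²) = √34.

√34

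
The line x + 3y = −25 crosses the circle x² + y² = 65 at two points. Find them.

(−4, −7) and (−1, −8)

Express y = (−25 − x)/3 and substitute into the circle:
10x² + 50x + 40 = 0  ⟹  x² + 5x + 4 = 0
x = −1 or x = −4, giving (−1, −8) and (−4, −7).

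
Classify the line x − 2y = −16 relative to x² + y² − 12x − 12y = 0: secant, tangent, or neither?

secant

Substituting the line into the circle gives 5x² − 40x − 128 = 0.
Δ = 1600 − (−2560) = 4160.
Two real roots: the line is a secant.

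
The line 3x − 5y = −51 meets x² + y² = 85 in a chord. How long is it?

Substitute y = (51 + 3x)/5:
34x² + 306x + 476 = 0  ⟹  x² + 9x + 14 = 0
x = −2 or x = −7, giving (−2, 9) and (−7, 6).
|(−2, 9) − (−7, 6)| = √((5)² + (3)²) = √34.

√34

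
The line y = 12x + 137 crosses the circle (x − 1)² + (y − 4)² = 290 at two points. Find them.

(−12, −7) and (−10, 17)

Substitute y = 12x + 137:
145x² + 3190x + 17400 = 0  ⟹  x² + 22x + 120 = 0
x = −10 or x = −12, giving (−10, 17) and (−12, −7).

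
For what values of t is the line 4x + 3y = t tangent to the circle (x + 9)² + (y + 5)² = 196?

Tangency holds when the distance from the centre (−9, −5) to the line equals the radius 14:
|4·(−9) + 3·(−5) − t| / √25 = 14
|t − (−51)| = 14·5, so t = 19 or t = −121.

t = −121 or t = 19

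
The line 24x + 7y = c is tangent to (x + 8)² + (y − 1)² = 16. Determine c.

For a tangent, require d(centre, line) = r = 4.
|24·(−8) + 7·1 − c| / √625 = 4
|c − (−185)| = 4·25, so c = −85 or c = −285.

c = −285 or c = −85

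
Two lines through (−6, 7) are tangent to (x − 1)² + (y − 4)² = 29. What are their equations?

2x − 5y = −47 and 5x + 2y = −16

Write the tangent as mx − y + (7 − m·(−6)) = 0 and set its distance from the centre to √29:
(7m − (−3))² = 29(m² + 1)
10m² + 21m − 10 = 0, so m = 2/5 or m = −5/2.
With m = 2/5: 2x − 5y = −47. With m = −5/2: 5x + 2y = −16.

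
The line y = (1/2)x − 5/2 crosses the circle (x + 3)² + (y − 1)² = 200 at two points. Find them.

Substitute y = (−5 + x)/2:
5x² + 10x − 715 = 0  ⟹  x² + 2x − 143 = 0
x = 11 or x = −13, giving (11, 3) and (−13, −9).

(−13, −9) and (11, 3)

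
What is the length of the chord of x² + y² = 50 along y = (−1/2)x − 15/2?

2√5

Express y = (−15 − x)/2 and substitute into the circle:
5x² + 30x + 25 = 0  ⟹  x² + 6x + 5 = 0
x = −1 or x = −5, giving (−1, −7) and (−5, −5).
Chord length = distance between (−1, −7) and (−5, −5) = √20 = 2√5.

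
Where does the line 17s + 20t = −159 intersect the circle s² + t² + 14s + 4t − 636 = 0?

(−27, 15) and (13, −19)

Substitute t = (−159 − 17s)/20:
689s² + 9646s − 241839 = 0  ⟹  s² + 14s − 351 = 0
s = 13 or s = −27, giving (13, −19) and (−27, 15).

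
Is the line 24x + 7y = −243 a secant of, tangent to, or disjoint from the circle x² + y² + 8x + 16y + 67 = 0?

Centre (−4, −8), r² = 13. Distance² from centre to line = (91)²/625 = 8281/625.
Since d² > r², the line lies outside the circle.

disjoint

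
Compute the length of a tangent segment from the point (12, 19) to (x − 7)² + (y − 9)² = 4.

With centre O = (7, 9), |OP|² = 125 and r² = 4.
Power of the point: PT² = |PO|² − r² = 121, so PT = 11.

11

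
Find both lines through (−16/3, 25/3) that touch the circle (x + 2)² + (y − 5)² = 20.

Write the tangent as mx − y + (25/3 − m·(−16/3)) = 0 and set its distance from the centre to 2√5:
[m·(10/3) − (−10/3)]² = 20(m² + 1)
2m² − 5m + 2 = 0, so m = 2 or m = 1/2.
With m = 2: 2x − y = −19. With m = 1/2: x − 2y = −22.

2x − y = −19 and x − 2y = −22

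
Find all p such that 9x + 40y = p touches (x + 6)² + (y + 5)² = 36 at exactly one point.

Tangency holds when the distance from the centre (−6, −5) to the line equals the radius 6:
|9·(−6) + 40·(−5) − p| / √1681 = 6
|p − (−254)| = 6·41, so p = −8 or p = −500.

p = −500 or p = −8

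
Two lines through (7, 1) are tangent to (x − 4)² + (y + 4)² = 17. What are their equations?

A line y − (1) = m(x − (7)) is tangent when its distance from (4, −4) is √17:
[m·(−3) − (−5)]² = 17(m² + 1)
4m² + 15m − 4 = 0, so m = 1/4 or m = −4.
Through (7, 1) these give x − 4y = 3 and 4x + y = 29.

x − 4y = 3 and 4x + y = 29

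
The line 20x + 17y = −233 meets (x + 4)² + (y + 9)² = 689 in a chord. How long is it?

2√689

Substitute y = (−233 − 20x)/17:
689x² + 5512x − 188097 = 0  ⟹  x² + 8x − 273 = 0
x = 13 or x = −21, giving (13, −29) and (−21, 11).
|(13, −29) − (−21, 11)| = √((34)² + (−40)²) = 2√689.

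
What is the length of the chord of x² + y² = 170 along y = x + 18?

Express y = x + 18 and substitute into the circle:
2x² + 36x + 154 = 0  ⟹  x² + 18x + 77 = 0
x = −7 or x = −11, giving (−7, 11) and (−11, 7).
Chord length = distance between (−7, 11) and (−11, 7) = √32 = 4√2.

4√2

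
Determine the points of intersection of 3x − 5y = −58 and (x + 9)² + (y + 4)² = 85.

Express y = (58 + 3x)/5 and substitute into the circle:
34x² + 918x + 5984 = 0  ⟹  x² + 27x + 176 = 0
x = −11 or x = −16, giving (−11, 5) and (−16, 2).

(−16, 2) and (−11, 5)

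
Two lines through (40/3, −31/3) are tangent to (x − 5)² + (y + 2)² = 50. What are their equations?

x + 7y = −59 and 7x + y = 83

Write the tangent as mx − y + (−31/3 − m·(40/3)) = 0 and set its distance from the centre to 5√2:
[m·(−25/3) − (25/3)]² = 50(m² + 1)
7m² + 50m + 7 = 0, so m = −1/7 or m = −7.
With m = −1/7: x + 7y = −59. With m = −7: 7x + y = 83.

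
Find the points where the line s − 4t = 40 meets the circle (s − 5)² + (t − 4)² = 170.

(4, −9) and (12, −7)

Substitute t = (−40 + s)/4:
17s² − 272s + 816 = 0  ⟹  s² − 16s + 48 = 0
s = 12 or s = 4, giving (12, −7) and (4, −9).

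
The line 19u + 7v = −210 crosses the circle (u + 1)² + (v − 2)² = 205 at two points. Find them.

Substitute v = (−210 − 19u)/7:
410u² + 8610u + 40180 = 0  ⟹  u² + 21u + 98 = 0
u = −7 or u = −14, giving (−7, −11) and (−14, 8).

(−14, 8) and (−7, −11)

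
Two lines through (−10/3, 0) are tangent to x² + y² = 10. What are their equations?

A line y − (0) = m(x − (−10/3)) is tangent when its distance from (0, 0) is √10:
(10/3m − (0))² = 10(m² + 1)
m² − 9 = 0, so m = −3 or m = 3.
Through (−10/3, 0) these give 3x + y = −10 and 3x − y = −10.

3x + y = −10 and 3x − y = −10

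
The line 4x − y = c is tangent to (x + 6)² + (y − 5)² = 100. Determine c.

The line touches the circle iff its distance from (−6, 5) is 10:
|4·(−6) − 1·5 − c| / √17 = 10
|c − (−29)| = 10√17.

c = −29 ± 10√17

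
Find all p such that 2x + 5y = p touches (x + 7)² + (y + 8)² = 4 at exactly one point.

p = −54 ± 2√29

For a tangent, require d(centre, line) = r = 2.
|2·(−7) + 5·(−8) − p| / √29 = 2
|p − (−54)| = 2√29.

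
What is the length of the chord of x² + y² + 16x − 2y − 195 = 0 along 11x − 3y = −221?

2√130

Express y = (221 + 11x)/3 and substitute into the circle:
130x² + 4940x + 45760 = 0  ⟹  x² + 38x + 352 = 0
x = −16 or x = −22, giving (−16, 15) and (−22, −7).
Chord length = distance between (−16, 15) and (−22, −7) = √520 = 2√130.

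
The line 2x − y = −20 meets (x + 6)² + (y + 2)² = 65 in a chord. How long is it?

6√5

The distance from (−6, −2) to the line is 10/√5, and r² = 65.
Half the chord is √(r² − d²) = √(45), so the full chord is 6√5.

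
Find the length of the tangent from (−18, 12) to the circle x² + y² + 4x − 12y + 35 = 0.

√287

Centre (−2, 6), r² = 5. |PO|² = (−16)² + (6)² = 292.
The tangent meets the radius at right angles, so tangent² = |PO|² − r² = 292 − 5 = 287.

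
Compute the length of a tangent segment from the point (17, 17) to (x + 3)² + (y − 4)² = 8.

√561

The centre is (−3, 4) and r = 2√2. The square of the distance from P to the centre is 400 + 169 = 569.
The tangent meets the radius at right angles, so tangent² = |PO|² − r² = 569 − 8 = 561.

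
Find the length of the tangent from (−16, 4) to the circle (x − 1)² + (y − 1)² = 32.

√266

Centre (1, 1), r² = 32. |PO|² = (−17)² + (3)² = 298.
The tangent meets the radius at right angles, so tangent² = |PO|² − r² = 298 − 32 = 266.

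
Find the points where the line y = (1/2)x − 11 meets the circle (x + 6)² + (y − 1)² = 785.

Substitute y = (−22 + x)/2:
5x² − 2420 = 0  ⟹  x² − 484 = 0
x = 22 or x = −22, giving (22, 0) and (−22, −22).

(−22, −22) and (22, 0)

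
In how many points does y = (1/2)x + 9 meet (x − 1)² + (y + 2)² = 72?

Substituting the line into the circle gives 5x² + 36x + 200 = 0.
Discriminant = (36)² − 4·5·(200) = −2704 < 0.
No real roots: the line does not meet the circle.

0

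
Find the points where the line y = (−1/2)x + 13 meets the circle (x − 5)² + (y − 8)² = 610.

Substitute y = (26 − x)/2:
5x² − 60x − 2240 = 0  ⟹  x² − 12x − 448 = 0
x = 28 or x = −16, giving (28, −1) and (−16, 21).

(−16, 21) and (28, −1)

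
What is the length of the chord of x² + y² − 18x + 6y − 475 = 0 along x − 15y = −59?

3√226

The distance from (9, −3) to the line is 113/√226, and r² = 565.
Half the chord is √(r² − d²) = √(1017/2), so the full chord is 3√226.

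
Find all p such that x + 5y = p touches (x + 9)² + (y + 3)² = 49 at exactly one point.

For a tangent, require d(centre, line) = r = 7.
|1·(−9) + 5·(−3) − p| / √26 = 7
|p − (−24)| = 7√26.

p = −24 ± 7√26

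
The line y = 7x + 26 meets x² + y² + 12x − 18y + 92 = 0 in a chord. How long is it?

Centre (−6, 9), r² = 25. Perpendicular distance d from centre to line = |−25| / √50 = 25/√50.
Half the chord is √(r² − d²) = √(25/2), so the full chord is 5√2.

5√2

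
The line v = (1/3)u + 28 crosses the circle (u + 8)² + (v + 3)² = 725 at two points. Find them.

Express v = (84 + u)/3 and substitute into the circle:
10u² + 330u + 2700 = 0  ⟹  u² + 33u + 270 = 0
u = −15 or u = −18, giving (−15, 23) and (−18, 22).

(−18, 22) and (−15, 23)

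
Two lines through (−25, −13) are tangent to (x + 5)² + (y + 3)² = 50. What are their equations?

x − 7y = 66 and x − y = −12

Write the tangent as mx − y + (−13 − m·(−25)) = 0 and set its distance from the centre to 5√2:
(20m − (10))² = 50(m² + 1)
7m² − 8m + 1 = 0, so m = 1/7 or m = 1.
Through (−25, −13) these give x − 7y = 66 and x − y = −12.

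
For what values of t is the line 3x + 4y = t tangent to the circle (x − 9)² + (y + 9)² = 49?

t = −44 or t = 26

For a tangent, require d(centre, line) = r = 7.
|3·9 + 4·(−9) − t| / √25 = 7
|t − (−9)| = 7·5, so t = 26 or t = −44.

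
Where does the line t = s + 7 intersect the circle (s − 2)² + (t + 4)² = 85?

Express t = s + 7 and substitute into the circle:
2s² + 18s + 40 = 0  ⟹  s² + 9s + 20 = 0
s = −4 or s = −5, giving (−4, 3) and (−5, 2).

(−5, 2) and (−4, 3)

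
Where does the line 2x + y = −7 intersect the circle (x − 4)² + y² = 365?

(−10, 13) and (6, −19)

Substitute y = −2x − 7:
5x² + 20x − 300 = 0  ⟹  x² + 4x − 60 = 0
x = 6 or x = −10, giving (6, −19) and (−10, 13).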